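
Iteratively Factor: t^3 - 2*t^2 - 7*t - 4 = (t - 4)*(t^2 + 2*t + 1) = (t - 4)*(t + 1)*(t + 1)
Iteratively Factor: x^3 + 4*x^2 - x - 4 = (x + 4)*(x^2 - 1) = (x - 1)*(x + 4)*(x + 1)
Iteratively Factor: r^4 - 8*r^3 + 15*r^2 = (r)*(r^3 - 8*r^2 + 15*r) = r*(r - 3)*(r^2 - 5*r) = r*(r - 5)*(r - 3)*(r)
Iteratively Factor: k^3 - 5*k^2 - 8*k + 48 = (k - 4)*(k^2 - k - 12) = (k - 4)*(k + 3)*(k - 4)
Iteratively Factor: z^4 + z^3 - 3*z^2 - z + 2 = (z - 1)*(z^3 + 2*z^2 - z - 2) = (z - 1)*(z + 2)*(z^2 - 1) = (z - 1)^2*(z + 2)*(z + 1)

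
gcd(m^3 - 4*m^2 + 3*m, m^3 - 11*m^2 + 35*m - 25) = m - 1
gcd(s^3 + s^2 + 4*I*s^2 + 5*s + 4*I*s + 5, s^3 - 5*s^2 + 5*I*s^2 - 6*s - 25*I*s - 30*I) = s^2 + s*(1 + 5*I) + 5*I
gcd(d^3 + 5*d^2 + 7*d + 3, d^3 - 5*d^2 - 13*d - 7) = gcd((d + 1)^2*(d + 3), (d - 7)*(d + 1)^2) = d^2 + 2*d + 1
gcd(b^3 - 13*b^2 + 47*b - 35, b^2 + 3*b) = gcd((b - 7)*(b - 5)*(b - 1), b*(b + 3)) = 1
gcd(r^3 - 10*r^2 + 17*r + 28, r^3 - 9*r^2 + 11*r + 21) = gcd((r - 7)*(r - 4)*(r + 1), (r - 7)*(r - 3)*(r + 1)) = r^2 - 6*r - 7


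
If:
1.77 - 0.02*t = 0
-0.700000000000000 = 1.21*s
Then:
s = -0.58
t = 88.50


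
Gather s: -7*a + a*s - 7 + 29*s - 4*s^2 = -7*a - 4*s^2 + s*(a + 29) - 7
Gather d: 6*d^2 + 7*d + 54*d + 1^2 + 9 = 6*d^2 + 61*d + 10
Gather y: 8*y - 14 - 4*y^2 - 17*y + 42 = -4*y^2 - 9*y + 28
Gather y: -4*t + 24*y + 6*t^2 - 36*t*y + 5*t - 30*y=6*t^2 + t + y*(-36*t - 6)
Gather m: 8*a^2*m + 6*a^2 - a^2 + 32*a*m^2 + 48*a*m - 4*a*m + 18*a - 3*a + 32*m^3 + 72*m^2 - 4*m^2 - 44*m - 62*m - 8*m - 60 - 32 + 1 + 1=5*a^2 + 15*a + 32*m^3 + m^2*(32*a + 68) + m*(8*a^2 + 44*a - 114) - 90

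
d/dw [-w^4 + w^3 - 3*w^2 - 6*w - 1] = -4*w^3 + 3*w^2 - 6*w - 6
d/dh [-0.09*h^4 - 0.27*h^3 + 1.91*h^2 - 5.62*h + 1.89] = -0.36*h^3 - 0.81*h^2 + 3.82*h - 5.62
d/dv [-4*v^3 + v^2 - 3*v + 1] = -12*v^2 + 2*v - 3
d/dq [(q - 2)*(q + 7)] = 2*q + 5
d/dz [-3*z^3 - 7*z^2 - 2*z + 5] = -9*z^2 - 14*z - 2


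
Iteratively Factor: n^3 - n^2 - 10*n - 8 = (n + 2)*(n^2 - 3*n - 4) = (n + 1)*(n + 2)*(n - 4)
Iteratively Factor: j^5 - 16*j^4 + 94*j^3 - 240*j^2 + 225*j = (j - 5)*(j^4 - 11*j^3 + 39*j^2 - 45*j) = (j - 5)*(j - 3)*(j^3 - 8*j^2 + 15*j) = (j - 5)^2*(j - 3)*(j^2 - 3*j) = (j - 5)^2*(j - 3)^2*(j)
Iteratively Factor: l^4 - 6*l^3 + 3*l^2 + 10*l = (l)*(l^3 - 6*l^2 + 3*l + 10) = l*(l + 1)*(l^2 - 7*l + 10) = l*(l - 5)*(l + 1)*(l - 2)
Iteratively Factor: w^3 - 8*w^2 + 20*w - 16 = (w - 2)*(w^2 - 6*w + 8) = (w - 2)^2*(w - 4)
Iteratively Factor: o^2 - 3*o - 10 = (o + 2)*(o - 5)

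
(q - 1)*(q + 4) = q^2 + 3*q - 4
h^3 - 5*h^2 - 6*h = h*(h - 6)*(h + 1)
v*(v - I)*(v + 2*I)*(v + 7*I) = v^4 + 8*I*v^3 - 5*v^2 + 14*I*v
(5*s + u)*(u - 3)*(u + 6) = 5*s*u^2 + 15*s*u - 90*s + u^3 + 3*u^2 - 18*u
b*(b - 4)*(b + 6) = b^3 + 2*b^2 - 24*b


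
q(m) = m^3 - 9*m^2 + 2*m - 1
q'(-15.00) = 947.00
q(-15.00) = -5431.00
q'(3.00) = -25.00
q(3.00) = -49.00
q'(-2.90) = 79.43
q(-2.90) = -106.88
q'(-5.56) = 194.82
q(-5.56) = -462.22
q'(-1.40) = 33.08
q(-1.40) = -24.18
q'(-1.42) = 33.61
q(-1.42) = -24.85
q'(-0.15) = 4.77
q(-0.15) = -1.51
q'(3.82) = -22.98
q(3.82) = -68.95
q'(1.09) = -14.06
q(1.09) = -8.22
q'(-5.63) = 198.43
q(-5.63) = -475.99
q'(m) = 3*m^2 - 18*m + 2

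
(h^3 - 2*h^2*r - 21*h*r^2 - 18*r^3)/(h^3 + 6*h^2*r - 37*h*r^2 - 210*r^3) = (h^2 + 4*h*r + 3*r^2)/(h^2 + 12*h*r + 35*r^2)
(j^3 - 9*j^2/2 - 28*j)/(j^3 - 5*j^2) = (j^2 - 9*j/2 - 28)/(j*(j - 5))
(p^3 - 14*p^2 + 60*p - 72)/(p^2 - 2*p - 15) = (-p^3 + 14*p^2 - 60*p + 72)/(-p^2 + 2*p + 15)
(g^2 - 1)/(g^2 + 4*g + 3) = (g - 1)/(g + 3)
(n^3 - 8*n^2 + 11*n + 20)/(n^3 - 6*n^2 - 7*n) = (n^2 - 9*n + 20)/(n*(n - 7))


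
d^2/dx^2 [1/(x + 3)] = 2/(x + 3)^3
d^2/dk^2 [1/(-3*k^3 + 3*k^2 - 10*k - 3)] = 2*(3*(3*k - 1)*(3*k^3 - 3*k^2 + 10*k + 3) - (9*k^2 - 6*k + 10)^2)/(3*k^3 - 3*k^2 + 10*k + 3)^3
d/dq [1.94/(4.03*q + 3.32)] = -7.8182/(4.03*q + 3.32)^2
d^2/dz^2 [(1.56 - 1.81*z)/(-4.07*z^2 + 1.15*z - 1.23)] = ((16.8614 - 44.2002*z)*(4.07*z^2 - 1.15*z + 1.23) + (1.81*z - 1.56)*(8.14*z - 1.15)*(16.28*z - 2.3))/(4.07*z^2 - 1.15*z + 1.23)^3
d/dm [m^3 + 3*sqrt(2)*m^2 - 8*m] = 3*m^2 + 6*sqrt(2)*m - 8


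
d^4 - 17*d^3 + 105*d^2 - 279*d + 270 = (d - 6)*(d - 5)*(d - 3)^2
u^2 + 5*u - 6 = (u - 1)*(u + 6)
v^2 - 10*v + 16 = (v - 8)*(v - 2)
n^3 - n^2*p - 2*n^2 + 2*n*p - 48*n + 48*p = (n - 8)*(n + 6)*(n - p)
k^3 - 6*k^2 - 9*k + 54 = (k - 6)*(k - 3)*(k + 3)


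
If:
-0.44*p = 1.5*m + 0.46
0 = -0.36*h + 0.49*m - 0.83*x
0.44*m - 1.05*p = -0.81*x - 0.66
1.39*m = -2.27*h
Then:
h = 0.23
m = -0.37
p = 0.23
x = -0.32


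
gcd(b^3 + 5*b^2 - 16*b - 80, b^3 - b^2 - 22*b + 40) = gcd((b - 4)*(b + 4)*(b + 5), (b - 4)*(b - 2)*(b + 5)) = b^2 + b - 20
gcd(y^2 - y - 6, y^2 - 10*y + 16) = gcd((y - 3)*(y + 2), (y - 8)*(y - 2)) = 1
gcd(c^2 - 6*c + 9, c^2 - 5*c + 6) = c - 3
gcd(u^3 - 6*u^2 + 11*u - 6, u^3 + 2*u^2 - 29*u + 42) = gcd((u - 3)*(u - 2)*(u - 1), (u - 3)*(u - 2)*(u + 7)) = u^2 - 5*u + 6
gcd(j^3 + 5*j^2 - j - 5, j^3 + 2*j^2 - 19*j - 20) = j^2 + 6*j + 5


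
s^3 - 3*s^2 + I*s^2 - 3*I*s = s*(s - 3)*(s + I)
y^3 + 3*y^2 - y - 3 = (y - 1)*(y + 1)*(y + 3)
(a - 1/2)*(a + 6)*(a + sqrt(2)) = a^3 + sqrt(2)*a^2 + 11*a^2/2 - 3*a + 11*sqrt(2)*a/2 - 3*sqrt(2)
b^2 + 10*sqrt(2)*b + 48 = (b + 4*sqrt(2))*(b + 6*sqrt(2))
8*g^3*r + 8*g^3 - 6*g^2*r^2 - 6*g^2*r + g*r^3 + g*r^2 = (-4*g + r)*(-2*g + r)*(g*r + g)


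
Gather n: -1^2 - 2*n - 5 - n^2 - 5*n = -n^2 - 7*n - 6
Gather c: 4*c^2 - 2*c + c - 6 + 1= 4*c^2 - c - 5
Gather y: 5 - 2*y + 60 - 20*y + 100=165 - 22*y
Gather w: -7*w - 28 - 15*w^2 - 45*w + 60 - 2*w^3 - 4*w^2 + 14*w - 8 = -2*w^3 - 19*w^2 - 38*w + 24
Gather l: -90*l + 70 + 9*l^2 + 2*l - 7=9*l^2 - 88*l + 63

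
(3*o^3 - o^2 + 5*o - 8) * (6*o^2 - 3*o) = 18*o^5 - 15*o^4 + 33*o^3 - 63*o^2 + 24*o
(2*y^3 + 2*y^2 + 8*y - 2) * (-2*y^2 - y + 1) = -4*y^5 - 6*y^4 - 16*y^3 - 2*y^2 + 10*y - 2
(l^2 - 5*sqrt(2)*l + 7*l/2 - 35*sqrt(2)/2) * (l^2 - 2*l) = l^4 - 5*sqrt(2)*l^3 + 3*l^3/2 - 15*sqrt(2)*l^2/2 - 7*l^2 + 35*sqrt(2)*l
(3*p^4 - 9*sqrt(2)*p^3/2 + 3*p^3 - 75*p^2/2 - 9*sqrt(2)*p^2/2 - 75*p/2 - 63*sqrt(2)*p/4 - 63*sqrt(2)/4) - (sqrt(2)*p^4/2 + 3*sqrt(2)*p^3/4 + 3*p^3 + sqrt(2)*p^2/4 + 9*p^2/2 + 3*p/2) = -sqrt(2)*p^4/2 + 3*p^4 - 21*sqrt(2)*p^3/4 - 42*p^2 - 19*sqrt(2)*p^2/4 - 39*p - 63*sqrt(2)*p/4 - 63*sqrt(2)/4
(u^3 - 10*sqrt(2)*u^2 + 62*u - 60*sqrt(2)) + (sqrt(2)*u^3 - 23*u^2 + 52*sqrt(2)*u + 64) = u^3 + sqrt(2)*u^3 - 23*u^2 - 10*sqrt(2)*u^2 + 62*u + 52*sqrt(2)*u - 60*sqrt(2) + 64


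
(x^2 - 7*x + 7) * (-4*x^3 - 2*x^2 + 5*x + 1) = -4*x^5 + 26*x^4 - 9*x^3 - 48*x^2 + 28*x + 7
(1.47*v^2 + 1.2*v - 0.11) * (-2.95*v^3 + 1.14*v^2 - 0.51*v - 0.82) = -4.3365*v^5 - 1.8642*v^4 + 0.9428*v^3 - 1.9428*v^2 - 0.9279*v + 0.0902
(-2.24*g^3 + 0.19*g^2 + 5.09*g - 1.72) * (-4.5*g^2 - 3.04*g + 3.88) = 10.08*g^5 + 5.9546*g^4 - 32.1738*g^3 - 6.9964*g^2 + 24.978*g - 6.6736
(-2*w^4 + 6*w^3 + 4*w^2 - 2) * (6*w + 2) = -12*w^5 + 32*w^4 + 36*w^3 + 8*w^2 - 12*w - 4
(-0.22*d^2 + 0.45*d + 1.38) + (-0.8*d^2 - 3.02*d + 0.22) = -1.02*d^2 - 2.57*d + 1.6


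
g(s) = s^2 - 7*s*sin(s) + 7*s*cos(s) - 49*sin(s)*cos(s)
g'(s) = -7*s*sin(s) - 7*s*cos(s) + 2*s + 49*sin(s)^2 - 7*sin(s) - 49*cos(s)^2 + 7*cos(s)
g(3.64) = -17.52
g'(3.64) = 12.43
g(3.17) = -12.89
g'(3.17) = -26.57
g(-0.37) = 13.31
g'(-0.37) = -26.39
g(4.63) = 47.05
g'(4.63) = 98.96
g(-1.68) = -12.89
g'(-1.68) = 37.70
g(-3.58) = 64.98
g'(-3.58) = -59.86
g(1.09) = -22.14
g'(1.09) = 16.96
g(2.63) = 2.77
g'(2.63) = -22.74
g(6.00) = 101.21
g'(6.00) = -49.26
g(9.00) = 16.03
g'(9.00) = 7.82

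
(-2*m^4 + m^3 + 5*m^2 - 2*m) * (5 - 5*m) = 10*m^5 - 15*m^4 - 20*m^3 + 35*m^2 - 10*m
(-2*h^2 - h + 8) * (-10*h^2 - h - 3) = 20*h^4 + 12*h^3 - 73*h^2 - 5*h - 24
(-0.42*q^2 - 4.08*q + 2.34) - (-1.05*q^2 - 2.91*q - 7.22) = 0.63*q^2 - 1.17*q + 9.56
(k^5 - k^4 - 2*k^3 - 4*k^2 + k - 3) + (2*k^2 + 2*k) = k^5 - k^4 - 2*k^3 - 2*k^2 + 3*k - 3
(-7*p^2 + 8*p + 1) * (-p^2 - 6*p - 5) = 7*p^4 + 34*p^3 - 14*p^2 - 46*p - 5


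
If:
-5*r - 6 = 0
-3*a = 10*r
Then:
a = 4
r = -6/5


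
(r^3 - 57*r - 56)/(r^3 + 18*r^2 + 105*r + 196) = (r^2 - 7*r - 8)/(r^2 + 11*r + 28)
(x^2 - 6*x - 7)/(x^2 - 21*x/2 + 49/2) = 2*(x + 1)/(2*x - 7)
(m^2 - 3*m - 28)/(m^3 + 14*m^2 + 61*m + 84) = (m - 7)/(m^2 + 10*m + 21)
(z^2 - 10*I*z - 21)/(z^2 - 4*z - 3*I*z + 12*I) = (z - 7*I)/(z - 4)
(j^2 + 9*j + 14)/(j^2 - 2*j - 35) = (j^2 + 9*j + 14)/(j^2 - 2*j - 35)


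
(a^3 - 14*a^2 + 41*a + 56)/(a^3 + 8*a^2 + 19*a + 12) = (a^2 - 15*a + 56)/(a^2 + 7*a + 12)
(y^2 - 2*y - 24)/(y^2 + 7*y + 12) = (y - 6)/(y + 3)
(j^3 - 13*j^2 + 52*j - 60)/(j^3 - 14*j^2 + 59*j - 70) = (j - 6)/(j - 7)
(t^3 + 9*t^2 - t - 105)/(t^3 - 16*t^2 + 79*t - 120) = (t^2 + 12*t + 35)/(t^2 - 13*t + 40)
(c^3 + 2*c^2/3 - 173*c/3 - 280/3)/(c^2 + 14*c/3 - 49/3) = (3*c^2 - 19*c - 40)/(3*c - 7)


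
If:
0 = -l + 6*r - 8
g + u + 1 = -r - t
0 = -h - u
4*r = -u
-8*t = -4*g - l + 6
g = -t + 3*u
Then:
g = 3/5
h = 4/15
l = -38/5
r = 1/15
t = -7/5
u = -4/15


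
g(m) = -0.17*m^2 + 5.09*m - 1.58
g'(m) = 5.09 - 0.34*m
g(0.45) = 0.68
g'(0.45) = 4.94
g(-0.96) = -6.62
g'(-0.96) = 5.42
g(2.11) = 8.40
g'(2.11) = 4.37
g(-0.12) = -2.19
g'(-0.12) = 5.13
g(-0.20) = -2.60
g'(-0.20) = 5.16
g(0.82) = 2.48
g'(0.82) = 4.81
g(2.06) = 8.18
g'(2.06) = 4.39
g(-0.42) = -3.75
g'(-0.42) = 5.23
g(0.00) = -1.58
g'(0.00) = 5.09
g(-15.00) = -116.18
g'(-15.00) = 10.19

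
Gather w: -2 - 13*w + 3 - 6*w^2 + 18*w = -6*w^2 + 5*w + 1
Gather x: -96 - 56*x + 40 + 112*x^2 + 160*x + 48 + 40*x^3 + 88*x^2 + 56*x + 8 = 40*x^3 + 200*x^2 + 160*x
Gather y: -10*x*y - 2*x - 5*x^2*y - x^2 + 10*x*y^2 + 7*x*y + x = -x^2 + 10*x*y^2 - x + y*(-5*x^2 - 3*x)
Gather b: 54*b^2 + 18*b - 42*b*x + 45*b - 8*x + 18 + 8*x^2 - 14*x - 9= 54*b^2 + b*(63 - 42*x) + 8*x^2 - 22*x + 9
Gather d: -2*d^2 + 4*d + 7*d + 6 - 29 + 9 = -2*d^2 + 11*d - 14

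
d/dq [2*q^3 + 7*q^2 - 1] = 2*q*(3*q + 7)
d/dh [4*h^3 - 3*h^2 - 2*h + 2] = 12*h^2 - 6*h - 2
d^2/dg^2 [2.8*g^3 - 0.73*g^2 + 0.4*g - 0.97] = 16.8*g - 1.46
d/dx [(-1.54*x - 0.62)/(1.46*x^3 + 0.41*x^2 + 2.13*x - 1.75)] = (4.4968*x^3 + 3.347*x^2 + 0.5084*x + 4.0156)/(2.1316*x^6 + 1.1972*x^5 + 6.3877*x^4 - 3.3634*x^3 + 3.1019*x^2 - 7.455*x + 3.0625)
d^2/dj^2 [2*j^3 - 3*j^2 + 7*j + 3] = 12*j - 6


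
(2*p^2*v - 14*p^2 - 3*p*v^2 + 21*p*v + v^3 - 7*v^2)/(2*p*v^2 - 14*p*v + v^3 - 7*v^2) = (2*p^2 - 3*p*v + v^2)/(v*(2*p + v))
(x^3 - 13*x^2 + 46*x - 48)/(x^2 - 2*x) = x - 11 + 24/x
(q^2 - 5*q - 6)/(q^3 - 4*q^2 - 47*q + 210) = (q + 1)/(q^2 + 2*q - 35)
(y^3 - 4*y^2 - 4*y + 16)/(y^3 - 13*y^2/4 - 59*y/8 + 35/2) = 8*(y^2 - 4)/(8*y^2 + 6*y - 35)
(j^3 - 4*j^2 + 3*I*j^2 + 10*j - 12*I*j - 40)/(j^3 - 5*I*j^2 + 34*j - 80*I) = (j - 4)/(j - 8*I)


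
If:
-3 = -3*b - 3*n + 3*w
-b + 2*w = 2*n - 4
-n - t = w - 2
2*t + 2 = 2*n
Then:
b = -2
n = 2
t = 1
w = -1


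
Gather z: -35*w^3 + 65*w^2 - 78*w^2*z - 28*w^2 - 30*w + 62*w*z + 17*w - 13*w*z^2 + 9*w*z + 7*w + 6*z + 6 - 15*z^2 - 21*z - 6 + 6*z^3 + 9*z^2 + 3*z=-35*w^3 + 37*w^2 - 6*w + 6*z^3 + z^2*(-13*w - 6) + z*(-78*w^2 + 71*w - 12)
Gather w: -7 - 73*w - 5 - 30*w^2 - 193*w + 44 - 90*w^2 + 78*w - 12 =-120*w^2 - 188*w + 20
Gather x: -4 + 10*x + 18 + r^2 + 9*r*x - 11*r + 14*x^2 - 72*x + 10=r^2 - 11*r + 14*x^2 + x*(9*r - 62) + 24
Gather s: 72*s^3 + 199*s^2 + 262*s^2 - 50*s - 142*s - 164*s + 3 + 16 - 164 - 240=72*s^3 + 461*s^2 - 356*s - 385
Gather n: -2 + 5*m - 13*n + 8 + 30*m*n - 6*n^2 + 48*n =5*m - 6*n^2 + n*(30*m + 35) + 6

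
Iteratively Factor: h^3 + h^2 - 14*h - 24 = (h - 4)*(h^2 + 5*h + 6) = (h - 4)*(h + 3)*(h + 2)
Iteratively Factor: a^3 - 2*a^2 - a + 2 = (a - 2)*(a^2 - 1) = (a - 2)*(a - 1)*(a + 1)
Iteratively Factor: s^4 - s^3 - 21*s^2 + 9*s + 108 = (s - 3)*(s^3 + 2*s^2 - 15*s - 36) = (s - 3)*(s + 3)*(s^2 - s - 12) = (s - 4)*(s - 3)*(s + 3)*(s + 3)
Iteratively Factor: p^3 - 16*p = (p)*(p^2 - 16) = p*(p + 4)*(p - 4)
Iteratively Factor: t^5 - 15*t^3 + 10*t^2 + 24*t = (t - 3)*(t^4 + 3*t^3 - 6*t^2 - 8*t) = t*(t - 3)*(t^3 + 3*t^2 - 6*t - 8) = t*(t - 3)*(t + 4)*(t^2 - t - 2) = t*(t - 3)*(t - 2)*(t + 4)*(t + 1)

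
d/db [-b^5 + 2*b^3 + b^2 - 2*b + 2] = -5*b^4 + 6*b^2 + 2*b - 2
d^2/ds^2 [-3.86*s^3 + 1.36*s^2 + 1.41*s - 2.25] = 2.72 - 23.16*s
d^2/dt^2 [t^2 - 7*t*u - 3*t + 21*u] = 2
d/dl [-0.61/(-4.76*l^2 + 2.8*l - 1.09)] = (1.708 - 5.8072*l)/(4.76*l^2 - 2.8*l + 1.09)^2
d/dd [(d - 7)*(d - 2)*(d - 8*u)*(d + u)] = 4*d^3 - 21*d^2*u - 27*d^2 - 16*d*u^2 + 126*d*u + 28*d + 72*u^2 - 98*u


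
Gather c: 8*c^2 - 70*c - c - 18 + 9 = 8*c^2 - 71*c - 9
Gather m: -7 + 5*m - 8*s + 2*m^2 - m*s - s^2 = 2*m^2 + m*(5 - s) - s^2 - 8*s - 7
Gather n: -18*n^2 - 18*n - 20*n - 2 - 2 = -18*n^2 - 38*n - 4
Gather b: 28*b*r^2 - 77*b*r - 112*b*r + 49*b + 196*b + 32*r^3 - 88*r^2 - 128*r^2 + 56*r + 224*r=b*(28*r^2 - 189*r + 245) + 32*r^3 - 216*r^2 + 280*r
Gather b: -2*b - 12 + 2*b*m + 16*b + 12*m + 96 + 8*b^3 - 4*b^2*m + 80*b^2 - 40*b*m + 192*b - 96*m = 8*b^3 + b^2*(80 - 4*m) + b*(206 - 38*m) - 84*m + 84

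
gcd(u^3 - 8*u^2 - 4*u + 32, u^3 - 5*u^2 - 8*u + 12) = u + 2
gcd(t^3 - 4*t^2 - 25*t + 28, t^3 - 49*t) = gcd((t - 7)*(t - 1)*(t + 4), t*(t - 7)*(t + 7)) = t - 7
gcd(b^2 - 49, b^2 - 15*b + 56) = b - 7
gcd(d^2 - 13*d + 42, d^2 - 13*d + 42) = d^2 - 13*d + 42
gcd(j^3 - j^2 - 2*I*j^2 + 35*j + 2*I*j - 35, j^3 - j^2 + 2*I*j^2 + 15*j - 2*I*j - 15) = j^2 + j*(-1 + 5*I) - 5*I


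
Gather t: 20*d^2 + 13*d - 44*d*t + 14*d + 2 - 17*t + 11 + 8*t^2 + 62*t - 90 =20*d^2 + 27*d + 8*t^2 + t*(45 - 44*d) - 77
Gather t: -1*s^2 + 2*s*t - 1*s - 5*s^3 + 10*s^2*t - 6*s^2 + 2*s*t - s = -5*s^3 - 7*s^2 - 2*s + t*(10*s^2 + 4*s)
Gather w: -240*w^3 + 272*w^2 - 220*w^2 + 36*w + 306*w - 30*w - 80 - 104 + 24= -240*w^3 + 52*w^2 + 312*w - 160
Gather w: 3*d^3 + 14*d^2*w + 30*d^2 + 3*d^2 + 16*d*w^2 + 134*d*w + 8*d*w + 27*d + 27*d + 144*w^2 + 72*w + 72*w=3*d^3 + 33*d^2 + 54*d + w^2*(16*d + 144) + w*(14*d^2 + 142*d + 144)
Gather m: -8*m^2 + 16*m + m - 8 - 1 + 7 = -8*m^2 + 17*m - 2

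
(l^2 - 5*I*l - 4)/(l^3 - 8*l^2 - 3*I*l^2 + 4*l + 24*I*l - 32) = (l - I)/(l^2 + l*(-8 + I) - 8*I)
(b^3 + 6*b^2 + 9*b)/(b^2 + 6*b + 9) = b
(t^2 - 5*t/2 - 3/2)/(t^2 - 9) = (t + 1/2)/(t + 3)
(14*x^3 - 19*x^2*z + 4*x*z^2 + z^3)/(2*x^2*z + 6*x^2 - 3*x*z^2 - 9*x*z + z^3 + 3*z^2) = (7*x + z)/(z + 3)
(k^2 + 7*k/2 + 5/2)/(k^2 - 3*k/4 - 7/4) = 2*(2*k + 5)/(4*k - 7)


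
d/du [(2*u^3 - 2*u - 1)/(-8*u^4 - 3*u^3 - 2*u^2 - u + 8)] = (16*u^6 - 52*u^4 - 48*u^3 + 35*u^2 - 4*u - 17)/(64*u^8 + 48*u^7 + 41*u^6 + 28*u^5 - 118*u^4 - 44*u^3 - 31*u^2 - 16*u + 64)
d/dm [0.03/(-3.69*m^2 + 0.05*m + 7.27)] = (0.2214*m - 0.0015)/(-3.69*m^2 + 0.05*m + 7.27)^2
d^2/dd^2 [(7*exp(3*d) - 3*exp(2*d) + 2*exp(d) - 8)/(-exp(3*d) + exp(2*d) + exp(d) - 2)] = (-4*exp(7*d) - 40*exp(6*d) + 201*exp(5*d) - 179*exp(4*d) + 251*exp(3*d) - 414*exp(2*d) + 116*exp(d) + 8)*exp(d)/(exp(9*d) - 3*exp(8*d) + 11*exp(6*d) - 12*exp(5*d) - 9*exp(4*d) + 23*exp(3*d) - 6*exp(2*d) - 12*exp(d) + 8)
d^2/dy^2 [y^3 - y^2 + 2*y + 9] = 6*y - 2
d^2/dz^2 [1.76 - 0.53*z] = 0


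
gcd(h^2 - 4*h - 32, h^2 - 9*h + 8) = h - 8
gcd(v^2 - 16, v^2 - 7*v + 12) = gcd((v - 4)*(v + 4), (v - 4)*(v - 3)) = v - 4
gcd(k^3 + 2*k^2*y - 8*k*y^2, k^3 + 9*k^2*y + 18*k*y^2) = k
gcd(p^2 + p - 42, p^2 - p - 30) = p - 6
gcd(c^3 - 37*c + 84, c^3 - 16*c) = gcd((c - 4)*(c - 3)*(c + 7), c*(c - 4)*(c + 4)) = c - 4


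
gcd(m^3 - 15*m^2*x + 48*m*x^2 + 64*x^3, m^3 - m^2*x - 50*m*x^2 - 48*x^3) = -m^2 + 7*m*x + 8*x^2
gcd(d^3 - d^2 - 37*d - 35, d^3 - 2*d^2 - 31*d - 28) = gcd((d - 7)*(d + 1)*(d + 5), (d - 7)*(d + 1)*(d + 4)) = d^2 - 6*d - 7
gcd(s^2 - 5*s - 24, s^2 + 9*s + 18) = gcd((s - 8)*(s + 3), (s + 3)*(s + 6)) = s + 3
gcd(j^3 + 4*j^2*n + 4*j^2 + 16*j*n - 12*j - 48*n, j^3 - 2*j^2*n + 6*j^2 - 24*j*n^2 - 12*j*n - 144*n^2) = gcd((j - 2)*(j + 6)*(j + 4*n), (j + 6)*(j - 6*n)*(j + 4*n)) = j^2 + 4*j*n + 6*j + 24*n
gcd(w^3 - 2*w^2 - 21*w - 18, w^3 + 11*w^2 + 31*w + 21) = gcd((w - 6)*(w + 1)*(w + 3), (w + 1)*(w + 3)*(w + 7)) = w^2 + 4*w + 3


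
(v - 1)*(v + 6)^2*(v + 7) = v^4 + 18*v^3 + 101*v^2 + 132*v - 252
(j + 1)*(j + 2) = j^2 + 3*j + 2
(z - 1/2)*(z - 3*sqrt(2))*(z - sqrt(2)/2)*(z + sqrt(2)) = z^4 - 5*sqrt(2)*z^3/2 - z^3/2 - 4*z^2 + 5*sqrt(2)*z^2/4 + 2*z + 3*sqrt(2)*z - 3*sqrt(2)/2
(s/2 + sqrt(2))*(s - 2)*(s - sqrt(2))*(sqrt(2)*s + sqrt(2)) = sqrt(2)*s^4/2 - sqrt(2)*s^3/2 + s^3 - 3*sqrt(2)*s^2 - s^2 - 2*s + 2*sqrt(2)*s + 4*sqrt(2)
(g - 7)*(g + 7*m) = g^2 + 7*g*m - 7*g - 49*m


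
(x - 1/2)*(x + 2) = x^2 + 3*x/2 - 1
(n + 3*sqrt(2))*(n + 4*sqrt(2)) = n^2 + 7*sqrt(2)*n + 24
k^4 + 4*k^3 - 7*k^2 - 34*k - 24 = (k - 3)*(k + 1)*(k + 2)*(k + 4)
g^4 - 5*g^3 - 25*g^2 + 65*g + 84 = (g - 7)*(g - 3)*(g + 1)*(g + 4)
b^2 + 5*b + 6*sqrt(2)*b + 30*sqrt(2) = (b + 5)*(b + 6*sqrt(2))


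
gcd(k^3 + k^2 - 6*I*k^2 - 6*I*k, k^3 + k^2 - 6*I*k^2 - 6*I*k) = k^3 + k^2*(1 - 6*I) - 6*I*k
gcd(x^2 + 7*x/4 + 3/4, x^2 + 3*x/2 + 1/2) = x + 1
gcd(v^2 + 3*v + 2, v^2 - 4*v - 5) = v + 1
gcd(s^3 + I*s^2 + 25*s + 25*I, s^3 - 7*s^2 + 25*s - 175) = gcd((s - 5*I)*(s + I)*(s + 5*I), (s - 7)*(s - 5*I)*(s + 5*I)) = s^2 + 25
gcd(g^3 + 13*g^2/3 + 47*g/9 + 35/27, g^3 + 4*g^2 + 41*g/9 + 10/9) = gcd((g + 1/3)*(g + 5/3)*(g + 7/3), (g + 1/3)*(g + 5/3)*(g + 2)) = g^2 + 2*g + 5/9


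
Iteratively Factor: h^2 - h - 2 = (h - 2)*(h + 1)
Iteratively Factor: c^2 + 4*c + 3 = (c + 1)*(c + 3)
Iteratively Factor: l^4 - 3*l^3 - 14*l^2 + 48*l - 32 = (l - 2)*(l^3 - l^2 - 16*l + 16) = (l - 2)*(l - 1)*(l^2 - 16) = (l - 2)*(l - 1)*(l + 4)*(l - 4)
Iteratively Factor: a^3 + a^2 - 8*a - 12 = (a + 2)*(a^2 - a - 6) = (a + 2)^2*(a - 3)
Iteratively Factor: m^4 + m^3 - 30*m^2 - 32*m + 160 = (m + 4)*(m^3 - 3*m^2 - 18*m + 40) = (m - 2)*(m + 4)*(m^2 - m - 20) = (m - 5)*(m - 2)*(m + 4)*(m + 4)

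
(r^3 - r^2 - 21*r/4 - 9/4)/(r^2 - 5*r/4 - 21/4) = (4*r^2 + 8*r + 3)/(4*r + 7)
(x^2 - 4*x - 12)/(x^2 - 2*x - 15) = (-x^2 + 4*x + 12)/(-x^2 + 2*x + 15)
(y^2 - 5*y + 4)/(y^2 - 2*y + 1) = (y - 4)/(y - 1)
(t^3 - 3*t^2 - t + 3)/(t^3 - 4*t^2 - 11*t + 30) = (t^3 - 3*t^2 - t + 3)/(t^3 - 4*t^2 - 11*t + 30)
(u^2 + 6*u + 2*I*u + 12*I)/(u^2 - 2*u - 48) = (u + 2*I)/(u - 8)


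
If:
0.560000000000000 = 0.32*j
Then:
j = 1.75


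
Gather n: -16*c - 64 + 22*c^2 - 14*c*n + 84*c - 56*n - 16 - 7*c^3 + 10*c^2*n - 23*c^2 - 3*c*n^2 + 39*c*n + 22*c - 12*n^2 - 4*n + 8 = -7*c^3 - c^2 + 90*c + n^2*(-3*c - 12) + n*(10*c^2 + 25*c - 60) - 72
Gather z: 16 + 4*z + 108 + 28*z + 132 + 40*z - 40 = 72*z + 216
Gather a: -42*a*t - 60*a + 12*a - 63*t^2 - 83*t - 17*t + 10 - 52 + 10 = a*(-42*t - 48) - 63*t^2 - 100*t - 32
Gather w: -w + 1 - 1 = -w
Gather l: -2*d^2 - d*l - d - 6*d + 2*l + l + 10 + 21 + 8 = -2*d^2 - 7*d + l*(3 - d) + 39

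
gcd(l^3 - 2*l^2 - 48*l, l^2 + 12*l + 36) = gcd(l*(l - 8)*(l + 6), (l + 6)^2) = l + 6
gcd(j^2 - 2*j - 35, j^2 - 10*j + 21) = j - 7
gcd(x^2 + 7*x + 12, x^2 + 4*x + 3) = x + 3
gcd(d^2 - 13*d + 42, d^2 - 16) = 1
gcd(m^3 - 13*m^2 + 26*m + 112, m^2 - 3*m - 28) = m - 7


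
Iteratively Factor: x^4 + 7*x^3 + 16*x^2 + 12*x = (x + 2)*(x^3 + 5*x^2 + 6*x) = (x + 2)*(x + 3)*(x^2 + 2*x) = x*(x + 2)*(x + 3)*(x + 2)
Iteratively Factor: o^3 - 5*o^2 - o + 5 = (o + 1)*(o^2 - 6*o + 5) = (o - 1)*(o + 1)*(o - 5)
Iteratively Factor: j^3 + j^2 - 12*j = (j + 4)*(j^2 - 3*j) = j*(j + 4)*(j - 3)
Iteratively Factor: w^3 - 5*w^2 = (w)*(w^2 - 5*w) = w*(w - 5)*(w)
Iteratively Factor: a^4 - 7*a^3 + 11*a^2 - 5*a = (a)*(a^3 - 7*a^2 + 11*a - 5) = a*(a - 1)*(a^2 - 6*a + 5) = a*(a - 1)^2*(a - 5)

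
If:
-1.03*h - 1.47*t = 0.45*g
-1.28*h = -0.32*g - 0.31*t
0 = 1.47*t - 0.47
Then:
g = -0.78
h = -0.12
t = 0.32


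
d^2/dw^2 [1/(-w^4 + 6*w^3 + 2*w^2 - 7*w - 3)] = 2*(2*(3*w^2 - 9*w - 1)*(w^4 - 6*w^3 - 2*w^2 + 7*w + 3) - (4*w^3 - 18*w^2 - 4*w + 7)^2)/(w^4 - 6*w^3 - 2*w^2 + 7*w + 3)^3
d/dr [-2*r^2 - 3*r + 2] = -4*r - 3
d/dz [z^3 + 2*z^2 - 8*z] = 3*z^2 + 4*z - 8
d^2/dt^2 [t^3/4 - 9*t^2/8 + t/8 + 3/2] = 3*t/2 - 9/4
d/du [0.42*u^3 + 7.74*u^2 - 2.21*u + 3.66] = 1.26*u^2 + 15.48*u - 2.21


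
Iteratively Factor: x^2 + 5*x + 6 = (x + 3)*(x + 2)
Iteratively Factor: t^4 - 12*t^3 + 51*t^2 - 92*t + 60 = (t - 3)*(t^3 - 9*t^2 + 24*t - 20) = (t - 3)*(t - 2)*(t^2 - 7*t + 10) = (t - 5)*(t - 3)*(t - 2)*(t - 2)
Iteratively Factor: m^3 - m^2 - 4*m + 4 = (m - 1)*(m^2 - 4) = (m - 2)*(m - 1)*(m + 2)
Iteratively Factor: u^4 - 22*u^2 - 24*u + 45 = (u - 1)*(u^3 + u^2 - 21*u - 45) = (u - 1)*(u + 3)*(u^2 - 2*u - 15) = (u - 1)*(u + 3)^2*(u - 5)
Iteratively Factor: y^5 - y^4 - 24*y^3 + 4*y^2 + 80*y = (y + 4)*(y^4 - 5*y^3 - 4*y^2 + 20*y) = y*(y + 4)*(y^3 - 5*y^2 - 4*y + 20) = y*(y - 2)*(y + 4)*(y^2 - 3*y - 10) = y*(y - 5)*(y - 2)*(y + 4)*(y + 2)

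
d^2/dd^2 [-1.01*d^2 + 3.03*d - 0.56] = -2.02000000000000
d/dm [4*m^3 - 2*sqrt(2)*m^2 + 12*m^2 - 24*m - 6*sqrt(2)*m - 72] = 12*m^2 - 4*sqrt(2)*m + 24*m - 24 - 6*sqrt(2)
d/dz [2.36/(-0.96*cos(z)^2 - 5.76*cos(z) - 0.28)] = -(4.5312*cos(z) + 13.5936)*sin(z)/(0.96*cos(z)^2 + 5.76*cos(z) + 0.28)^2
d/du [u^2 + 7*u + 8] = 2*u + 7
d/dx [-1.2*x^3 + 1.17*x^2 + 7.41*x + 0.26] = -3.6*x^2 + 2.34*x + 7.41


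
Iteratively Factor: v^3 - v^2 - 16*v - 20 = (v - 5)*(v^2 + 4*v + 4) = (v - 5)*(v + 2)*(v + 2)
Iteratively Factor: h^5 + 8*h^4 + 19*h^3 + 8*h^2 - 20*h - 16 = (h - 1)*(h^4 + 9*h^3 + 28*h^2 + 36*h + 16) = (h - 1)*(h + 2)*(h^3 + 7*h^2 + 14*h + 8) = (h - 1)*(h + 1)*(h + 2)*(h^2 + 6*h + 8) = (h - 1)*(h + 1)*(h + 2)*(h + 4)*(h + 2)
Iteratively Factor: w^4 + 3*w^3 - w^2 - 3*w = (w + 1)*(w^3 + 2*w^2 - 3*w) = w*(w + 1)*(w^2 + 2*w - 3) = w*(w - 1)*(w + 1)*(w + 3)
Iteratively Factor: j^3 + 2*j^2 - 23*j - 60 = (j + 3)*(j^2 - j - 20) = (j - 5)*(j + 3)*(j + 4)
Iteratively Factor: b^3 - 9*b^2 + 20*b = (b)*(b^2 - 9*b + 20) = b*(b - 5)*(b - 4)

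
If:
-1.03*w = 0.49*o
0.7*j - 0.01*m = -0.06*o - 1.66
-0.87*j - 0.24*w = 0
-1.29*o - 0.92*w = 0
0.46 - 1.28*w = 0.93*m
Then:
No Solution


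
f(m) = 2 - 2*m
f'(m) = -2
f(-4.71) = 11.42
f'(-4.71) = -2.00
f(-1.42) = 4.84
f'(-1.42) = -2.00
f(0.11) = 1.78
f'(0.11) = -2.00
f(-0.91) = 3.82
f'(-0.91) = -2.00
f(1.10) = -0.20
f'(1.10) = -2.00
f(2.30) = -2.60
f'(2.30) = -2.00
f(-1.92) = 5.84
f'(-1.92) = -2.00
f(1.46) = -0.92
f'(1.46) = -2.00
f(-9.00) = 20.00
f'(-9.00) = -2.00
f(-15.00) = 32.00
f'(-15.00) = -2.00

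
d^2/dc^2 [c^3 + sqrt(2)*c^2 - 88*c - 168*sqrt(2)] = 6*c + 2*sqrt(2)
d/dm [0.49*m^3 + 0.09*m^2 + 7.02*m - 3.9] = 1.47*m^2 + 0.18*m + 7.02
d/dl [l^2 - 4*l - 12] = 2*l - 4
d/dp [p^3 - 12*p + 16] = 3*p^2 - 12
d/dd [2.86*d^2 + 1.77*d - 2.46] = 5.72*d + 1.77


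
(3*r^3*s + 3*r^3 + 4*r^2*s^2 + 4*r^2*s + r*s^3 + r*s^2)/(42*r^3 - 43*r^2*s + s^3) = r*(3*r^2*s + 3*r^2 + 4*r*s^2 + 4*r*s + s^3 + s^2)/(42*r^3 - 43*r^2*s + s^3)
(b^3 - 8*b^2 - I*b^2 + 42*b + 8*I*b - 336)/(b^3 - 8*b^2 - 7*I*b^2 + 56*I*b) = (b + 6*I)/b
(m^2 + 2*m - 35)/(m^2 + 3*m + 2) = (m^2 + 2*m - 35)/(m^2 + 3*m + 2)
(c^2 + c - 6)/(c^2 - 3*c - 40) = (-c^2 - c + 6)/(-c^2 + 3*c + 40)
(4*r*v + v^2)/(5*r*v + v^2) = (4*r + v)/(5*r + v)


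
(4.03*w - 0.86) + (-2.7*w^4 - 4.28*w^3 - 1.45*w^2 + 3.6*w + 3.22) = -2.7*w^4 - 4.28*w^3 - 1.45*w^2 + 7.63*w + 2.36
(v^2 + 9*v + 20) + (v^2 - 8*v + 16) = 2*v^2 + v + 36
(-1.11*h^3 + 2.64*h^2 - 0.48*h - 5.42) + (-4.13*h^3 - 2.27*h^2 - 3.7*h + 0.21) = -5.24*h^3 + 0.37*h^2 - 4.18*h - 5.21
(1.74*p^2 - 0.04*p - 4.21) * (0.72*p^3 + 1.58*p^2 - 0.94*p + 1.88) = 1.2528*p^5 + 2.7204*p^4 - 4.73*p^3 - 3.343*p^2 + 3.8822*p - 7.9148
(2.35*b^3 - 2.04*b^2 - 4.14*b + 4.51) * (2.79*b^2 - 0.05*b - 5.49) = 6.5565*b^5 - 5.8091*b^4 - 24.3501*b^3 + 23.9895*b^2 + 22.5031*b - 24.7599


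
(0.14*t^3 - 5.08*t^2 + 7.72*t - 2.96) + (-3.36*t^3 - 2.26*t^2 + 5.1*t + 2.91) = -3.22*t^3 - 7.34*t^2 + 12.82*t - 0.0499999999999998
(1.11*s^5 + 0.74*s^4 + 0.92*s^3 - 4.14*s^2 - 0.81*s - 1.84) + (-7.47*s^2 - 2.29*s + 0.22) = 1.11*s^5 + 0.74*s^4 + 0.92*s^3 - 11.61*s^2 - 3.1*s - 1.62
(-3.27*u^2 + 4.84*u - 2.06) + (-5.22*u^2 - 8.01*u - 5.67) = -8.49*u^2 - 3.17*u - 7.73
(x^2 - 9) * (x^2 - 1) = x^4 - 10*x^2 + 9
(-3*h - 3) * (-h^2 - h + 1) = 3*h^3 + 6*h^2 - 3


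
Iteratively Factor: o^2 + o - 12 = (o - 3)*(o + 4)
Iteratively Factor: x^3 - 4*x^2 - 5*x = (x + 1)*(x^2 - 5*x) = x*(x + 1)*(x - 5)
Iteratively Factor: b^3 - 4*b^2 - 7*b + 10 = (b - 5)*(b^2 + b - 2) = (b - 5)*(b + 2)*(b - 1)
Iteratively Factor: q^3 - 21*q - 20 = (q + 1)*(q^2 - q - 20) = (q + 1)*(q + 4)*(q - 5)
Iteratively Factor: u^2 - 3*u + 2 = (u - 1)*(u - 2)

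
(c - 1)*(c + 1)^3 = c^4 + 2*c^3 - 2*c - 1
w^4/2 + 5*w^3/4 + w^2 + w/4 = w*(w/2 + 1/2)*(w + 1/2)*(w + 1)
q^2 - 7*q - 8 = (q - 8)*(q + 1)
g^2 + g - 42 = (g - 6)*(g + 7)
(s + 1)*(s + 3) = s^2 + 4*s + 3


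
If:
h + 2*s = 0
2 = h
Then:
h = 2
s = -1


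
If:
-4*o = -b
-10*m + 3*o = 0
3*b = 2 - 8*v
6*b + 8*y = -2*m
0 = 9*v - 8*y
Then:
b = -30/37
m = -9/148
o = -15/74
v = 41/74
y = 369/592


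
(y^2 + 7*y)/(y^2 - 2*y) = (y + 7)/(y - 2)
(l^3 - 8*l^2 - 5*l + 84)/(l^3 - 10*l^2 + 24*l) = (l^2 - 4*l - 21)/(l*(l - 6))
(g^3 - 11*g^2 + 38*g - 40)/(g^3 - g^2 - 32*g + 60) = (g - 4)/(g + 6)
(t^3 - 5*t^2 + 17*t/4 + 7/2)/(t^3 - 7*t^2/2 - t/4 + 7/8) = 2*(t - 2)/(2*t - 1)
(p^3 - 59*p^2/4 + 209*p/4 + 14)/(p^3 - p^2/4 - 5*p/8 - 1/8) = 2*(p^2 - 15*p + 56)/(2*p^2 - p - 1)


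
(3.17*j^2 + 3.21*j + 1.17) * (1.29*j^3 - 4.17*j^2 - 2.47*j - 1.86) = 4.0893*j^5 - 9.078*j^4 - 19.7063*j^3 - 18.7038*j^2 - 8.8605*j - 2.1762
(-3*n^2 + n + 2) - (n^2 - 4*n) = -4*n^2 + 5*n + 2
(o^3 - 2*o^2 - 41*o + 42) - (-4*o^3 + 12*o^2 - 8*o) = 5*o^3 - 14*o^2 - 33*o + 42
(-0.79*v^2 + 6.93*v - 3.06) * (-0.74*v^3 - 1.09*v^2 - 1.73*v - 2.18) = 0.5846*v^5 - 4.2671*v^4 - 3.9226*v^3 - 6.9313*v^2 - 9.8136*v + 6.6708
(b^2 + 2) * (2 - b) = -b^3 + 2*b^2 - 2*b + 4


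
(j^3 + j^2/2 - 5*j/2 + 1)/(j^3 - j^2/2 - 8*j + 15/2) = (2*j^2 + 3*j - 2)/(2*j^2 + j - 15)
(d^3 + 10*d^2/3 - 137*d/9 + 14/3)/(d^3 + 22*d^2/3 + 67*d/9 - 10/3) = (3*d - 7)/(3*d + 5)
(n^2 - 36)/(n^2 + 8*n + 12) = (n - 6)/(n + 2)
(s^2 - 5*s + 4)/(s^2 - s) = (s - 4)/s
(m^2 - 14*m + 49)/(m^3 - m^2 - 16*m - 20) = (-m^2 + 14*m - 49)/(-m^3 + m^2 + 16*m + 20)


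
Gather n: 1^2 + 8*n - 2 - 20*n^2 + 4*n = -20*n^2 + 12*n - 1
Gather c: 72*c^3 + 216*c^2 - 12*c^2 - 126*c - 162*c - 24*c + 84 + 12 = 72*c^3 + 204*c^2 - 312*c + 96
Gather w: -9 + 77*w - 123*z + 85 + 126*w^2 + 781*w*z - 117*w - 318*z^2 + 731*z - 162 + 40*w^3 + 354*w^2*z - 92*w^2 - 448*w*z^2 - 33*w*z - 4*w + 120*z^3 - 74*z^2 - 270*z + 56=40*w^3 + w^2*(354*z + 34) + w*(-448*z^2 + 748*z - 44) + 120*z^3 - 392*z^2 + 338*z - 30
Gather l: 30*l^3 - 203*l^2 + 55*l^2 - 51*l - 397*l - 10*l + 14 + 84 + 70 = 30*l^3 - 148*l^2 - 458*l + 168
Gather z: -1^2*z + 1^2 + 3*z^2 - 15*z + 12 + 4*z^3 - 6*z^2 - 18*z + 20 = 4*z^3 - 3*z^2 - 34*z + 33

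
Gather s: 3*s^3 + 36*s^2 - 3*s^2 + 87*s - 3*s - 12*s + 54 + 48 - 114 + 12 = 3*s^3 + 33*s^2 + 72*s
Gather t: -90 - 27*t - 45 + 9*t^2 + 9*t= 9*t^2 - 18*t - 135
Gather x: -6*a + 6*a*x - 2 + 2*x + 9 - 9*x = -6*a + x*(6*a - 7) + 7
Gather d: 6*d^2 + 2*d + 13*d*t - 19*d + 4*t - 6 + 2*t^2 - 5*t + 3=6*d^2 + d*(13*t - 17) + 2*t^2 - t - 3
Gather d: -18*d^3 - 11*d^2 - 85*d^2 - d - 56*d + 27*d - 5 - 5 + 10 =-18*d^3 - 96*d^2 - 30*d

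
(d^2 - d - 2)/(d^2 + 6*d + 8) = (d^2 - d - 2)/(d^2 + 6*d + 8)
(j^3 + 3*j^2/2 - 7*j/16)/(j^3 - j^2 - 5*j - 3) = j*(-16*j^2 - 24*j + 7)/(16*(-j^3 + j^2 + 5*j + 3))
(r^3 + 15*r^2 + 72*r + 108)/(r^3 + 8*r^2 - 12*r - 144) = (r + 3)/(r - 4)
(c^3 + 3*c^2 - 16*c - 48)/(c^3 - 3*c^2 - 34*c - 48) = (c^2 - 16)/(c^2 - 6*c - 16)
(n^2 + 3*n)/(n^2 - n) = (n + 3)/(n - 1)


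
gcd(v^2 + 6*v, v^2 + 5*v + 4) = 1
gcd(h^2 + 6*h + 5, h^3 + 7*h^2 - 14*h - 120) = h + 5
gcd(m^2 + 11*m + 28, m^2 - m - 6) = 1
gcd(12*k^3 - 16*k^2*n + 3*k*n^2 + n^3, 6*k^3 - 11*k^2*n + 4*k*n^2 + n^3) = 6*k^2 - 5*k*n - n^2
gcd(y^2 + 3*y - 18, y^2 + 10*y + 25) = 1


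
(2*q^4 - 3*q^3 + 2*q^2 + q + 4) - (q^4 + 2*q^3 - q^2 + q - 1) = q^4 - 5*q^3 + 3*q^2 + 5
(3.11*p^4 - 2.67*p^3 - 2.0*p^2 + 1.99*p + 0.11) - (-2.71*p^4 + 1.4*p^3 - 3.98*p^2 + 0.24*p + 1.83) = 5.82*p^4 - 4.07*p^3 + 1.98*p^2 + 1.75*p - 1.72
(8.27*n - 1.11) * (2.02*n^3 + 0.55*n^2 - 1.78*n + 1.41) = 16.7054*n^4 + 2.3063*n^3 - 15.3311*n^2 + 13.6365*n - 1.5651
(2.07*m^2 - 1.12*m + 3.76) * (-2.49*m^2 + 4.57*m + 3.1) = -5.1543*m^4 + 12.2487*m^3 - 8.0638*m^2 + 13.7112*m + 11.656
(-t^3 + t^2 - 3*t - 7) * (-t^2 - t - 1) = t^5 + 3*t^3 + 9*t^2 + 10*t + 7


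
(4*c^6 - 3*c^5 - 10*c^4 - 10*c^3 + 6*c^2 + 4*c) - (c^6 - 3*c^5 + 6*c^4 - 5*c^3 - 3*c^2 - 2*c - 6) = 3*c^6 - 16*c^4 - 5*c^3 + 9*c^2 + 6*c + 6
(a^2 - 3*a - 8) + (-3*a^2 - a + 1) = -2*a^2 - 4*a - 7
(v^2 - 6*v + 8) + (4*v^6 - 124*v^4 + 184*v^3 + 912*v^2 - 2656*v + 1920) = 4*v^6 - 124*v^4 + 184*v^3 + 913*v^2 - 2662*v + 1928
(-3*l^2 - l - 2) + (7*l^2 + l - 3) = 4*l^2 - 5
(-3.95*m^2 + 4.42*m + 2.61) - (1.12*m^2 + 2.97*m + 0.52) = -5.07*m^2 + 1.45*m + 2.09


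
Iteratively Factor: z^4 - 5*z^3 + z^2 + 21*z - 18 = (z + 2)*(z^3 - 7*z^2 + 15*z - 9) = (z - 3)*(z + 2)*(z^2 - 4*z + 3) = (z - 3)*(z - 1)*(z + 2)*(z - 3)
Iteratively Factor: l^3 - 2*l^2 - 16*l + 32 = (l + 4)*(l^2 - 6*l + 8) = (l - 4)*(l + 4)*(l - 2)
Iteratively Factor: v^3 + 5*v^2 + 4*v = (v + 1)*(v^2 + 4*v) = v*(v + 1)*(v + 4)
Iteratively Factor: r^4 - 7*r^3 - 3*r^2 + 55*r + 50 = (r - 5)*(r^3 - 2*r^2 - 13*r - 10) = (r - 5)*(r + 2)*(r^2 - 4*r - 5) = (r - 5)*(r + 1)*(r + 2)*(r - 5)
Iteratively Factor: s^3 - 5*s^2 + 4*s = (s - 1)*(s^2 - 4*s) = s*(s - 1)*(s - 4)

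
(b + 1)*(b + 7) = b^2 + 8*b + 7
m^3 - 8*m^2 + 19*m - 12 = (m - 4)*(m - 3)*(m - 1)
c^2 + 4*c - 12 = (c - 2)*(c + 6)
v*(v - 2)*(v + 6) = v^3 + 4*v^2 - 12*v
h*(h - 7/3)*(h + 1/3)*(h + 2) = h^4 - 43*h^2/9 - 14*h/9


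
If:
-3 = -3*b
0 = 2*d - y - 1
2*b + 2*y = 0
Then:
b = 1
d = 0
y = -1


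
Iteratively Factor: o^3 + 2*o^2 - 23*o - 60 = (o - 5)*(o^2 + 7*o + 12) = (o - 5)*(o + 4)*(o + 3)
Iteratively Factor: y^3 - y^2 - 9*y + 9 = (y - 1)*(y^2 - 9) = (y - 1)*(y + 3)*(y - 3)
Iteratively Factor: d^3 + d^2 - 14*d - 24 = (d - 4)*(d^2 + 5*d + 6) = (d - 4)*(d + 2)*(d + 3)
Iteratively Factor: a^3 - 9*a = (a)*(a^2 - 9) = a*(a + 3)*(a - 3)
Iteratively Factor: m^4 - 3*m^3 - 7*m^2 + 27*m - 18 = (m - 1)*(m^3 - 2*m^2 - 9*m + 18) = (m - 3)*(m - 1)*(m^2 + m - 6) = (m - 3)*(m - 1)*(m + 3)*(m - 2)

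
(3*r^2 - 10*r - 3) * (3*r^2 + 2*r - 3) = 9*r^4 - 24*r^3 - 38*r^2 + 24*r + 9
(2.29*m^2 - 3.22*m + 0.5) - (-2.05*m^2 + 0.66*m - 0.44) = 4.34*m^2 - 3.88*m + 0.94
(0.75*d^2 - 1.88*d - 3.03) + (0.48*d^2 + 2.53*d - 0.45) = 1.23*d^2 + 0.65*d - 3.48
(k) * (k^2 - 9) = k^3 - 9*k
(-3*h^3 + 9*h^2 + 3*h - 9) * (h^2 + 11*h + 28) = -3*h^5 - 24*h^4 + 18*h^3 + 276*h^2 - 15*h - 252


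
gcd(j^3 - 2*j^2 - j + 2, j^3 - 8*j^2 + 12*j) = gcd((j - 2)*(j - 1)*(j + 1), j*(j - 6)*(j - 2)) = j - 2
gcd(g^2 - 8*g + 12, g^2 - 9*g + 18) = g - 6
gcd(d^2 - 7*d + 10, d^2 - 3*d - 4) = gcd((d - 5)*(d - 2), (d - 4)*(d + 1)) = 1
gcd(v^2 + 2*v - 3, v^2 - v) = v - 1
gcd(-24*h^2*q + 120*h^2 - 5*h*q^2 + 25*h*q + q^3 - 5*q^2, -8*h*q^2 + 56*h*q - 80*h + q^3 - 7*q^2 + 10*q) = -8*h*q + 40*h + q^2 - 5*q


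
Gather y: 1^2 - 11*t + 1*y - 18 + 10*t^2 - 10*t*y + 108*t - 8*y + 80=10*t^2 + 97*t + y*(-10*t - 7) + 63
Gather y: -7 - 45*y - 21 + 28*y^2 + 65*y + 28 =28*y^2 + 20*y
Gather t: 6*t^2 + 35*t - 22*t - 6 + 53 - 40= 6*t^2 + 13*t + 7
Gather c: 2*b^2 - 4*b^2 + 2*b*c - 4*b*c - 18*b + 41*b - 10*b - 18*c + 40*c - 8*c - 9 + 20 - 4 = -2*b^2 + 13*b + c*(14 - 2*b) + 7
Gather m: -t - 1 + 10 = 9 - t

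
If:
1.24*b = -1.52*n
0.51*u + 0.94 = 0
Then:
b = -1.2258064516129*n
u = -1.84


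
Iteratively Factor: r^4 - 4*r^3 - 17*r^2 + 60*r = (r + 4)*(r^3 - 8*r^2 + 15*r) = r*(r + 4)*(r^2 - 8*r + 15) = r*(r - 5)*(r + 4)*(r - 3)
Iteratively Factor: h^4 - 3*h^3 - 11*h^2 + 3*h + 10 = (h - 5)*(h^3 + 2*h^2 - h - 2) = (h - 5)*(h + 2)*(h^2 - 1) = (h - 5)*(h + 1)*(h + 2)*(h - 1)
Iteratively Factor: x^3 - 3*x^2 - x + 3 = (x - 1)*(x^2 - 2*x - 3) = (x - 3)*(x - 1)*(x + 1)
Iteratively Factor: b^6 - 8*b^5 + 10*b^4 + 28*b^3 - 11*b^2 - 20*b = (b)*(b^5 - 8*b^4 + 10*b^3 + 28*b^2 - 11*b - 20) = b*(b + 1)*(b^4 - 9*b^3 + 19*b^2 + 9*b - 20) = b*(b - 4)*(b + 1)*(b^3 - 5*b^2 - b + 5) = b*(b - 4)*(b - 1)*(b + 1)*(b^2 - 4*b - 5) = b*(b - 5)*(b - 4)*(b - 1)*(b + 1)*(b + 1)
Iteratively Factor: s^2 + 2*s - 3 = (s + 3)*(s - 1)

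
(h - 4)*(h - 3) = h^2 - 7*h + 12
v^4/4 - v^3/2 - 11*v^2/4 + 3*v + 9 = (v/4 + 1/2)*(v - 3)^2*(v + 2)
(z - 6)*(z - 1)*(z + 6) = z^3 - z^2 - 36*z + 36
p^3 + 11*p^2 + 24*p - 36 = (p - 1)*(p + 6)^2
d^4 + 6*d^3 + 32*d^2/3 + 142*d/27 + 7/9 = (d + 1/3)^2*(d + 7/3)*(d + 3)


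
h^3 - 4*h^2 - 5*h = h*(h - 5)*(h + 1)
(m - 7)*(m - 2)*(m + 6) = m^3 - 3*m^2 - 40*m + 84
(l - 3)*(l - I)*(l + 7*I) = l^3 - 3*l^2 + 6*I*l^2 + 7*l - 18*I*l - 21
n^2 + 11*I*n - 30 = (n + 5*I)*(n + 6*I)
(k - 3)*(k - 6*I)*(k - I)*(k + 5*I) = k^4 - 3*k^3 - 2*I*k^3 + 29*k^2 + 6*I*k^2 - 87*k - 30*I*k + 90*I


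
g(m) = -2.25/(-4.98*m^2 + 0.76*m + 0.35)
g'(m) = -2.25*(9.96*m - 0.76)/(-4.98*m^2 + 0.76*m + 0.35)^2 = (1.71 - 22.41*m)/(-4.98*m^2 + 0.76*m + 0.35)^2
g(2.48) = 0.08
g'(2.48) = -0.07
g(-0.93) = 0.48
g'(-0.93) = 1.04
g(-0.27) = 10.31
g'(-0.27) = 162.94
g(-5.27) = 0.02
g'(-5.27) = 0.01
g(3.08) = 0.05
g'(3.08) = -0.03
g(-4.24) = 0.02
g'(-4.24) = 0.01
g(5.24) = 0.02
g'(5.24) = -0.01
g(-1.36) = 0.23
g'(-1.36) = 0.33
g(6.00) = 0.01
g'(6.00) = -0.00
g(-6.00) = 0.01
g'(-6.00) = 0.00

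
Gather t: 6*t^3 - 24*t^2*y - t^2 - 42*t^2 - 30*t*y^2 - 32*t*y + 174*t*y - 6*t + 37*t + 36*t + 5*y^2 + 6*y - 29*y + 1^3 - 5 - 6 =6*t^3 + t^2*(-24*y - 43) + t*(-30*y^2 + 142*y + 67) + 5*y^2 - 23*y - 10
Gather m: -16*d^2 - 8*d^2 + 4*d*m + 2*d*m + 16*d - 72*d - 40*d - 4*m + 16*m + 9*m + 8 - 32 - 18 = -24*d^2 - 96*d + m*(6*d + 21) - 42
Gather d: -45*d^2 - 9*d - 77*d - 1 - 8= -45*d^2 - 86*d - 9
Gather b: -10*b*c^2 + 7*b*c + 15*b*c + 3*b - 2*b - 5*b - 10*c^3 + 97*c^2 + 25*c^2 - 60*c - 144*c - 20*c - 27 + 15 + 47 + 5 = b*(-10*c^2 + 22*c - 4) - 10*c^3 + 122*c^2 - 224*c + 40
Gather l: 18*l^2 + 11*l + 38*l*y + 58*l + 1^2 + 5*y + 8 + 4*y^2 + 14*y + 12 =18*l^2 + l*(38*y + 69) + 4*y^2 + 19*y + 21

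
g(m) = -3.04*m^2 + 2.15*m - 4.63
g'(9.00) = -52.57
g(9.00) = -231.52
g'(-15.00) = 93.35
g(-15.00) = -720.88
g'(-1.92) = 13.82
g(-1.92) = -19.96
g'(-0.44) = 4.83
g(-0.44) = -6.16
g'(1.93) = -9.58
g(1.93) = -11.80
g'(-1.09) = 8.78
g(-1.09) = -10.59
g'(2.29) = -11.77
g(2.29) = -15.65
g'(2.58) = -13.54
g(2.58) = -19.32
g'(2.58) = -13.54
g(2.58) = -19.32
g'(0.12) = 1.42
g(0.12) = -4.42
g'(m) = 2.15 - 6.08*m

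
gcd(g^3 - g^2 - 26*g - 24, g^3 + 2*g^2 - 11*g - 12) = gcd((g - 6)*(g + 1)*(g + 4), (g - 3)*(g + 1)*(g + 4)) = g^2 + 5*g + 4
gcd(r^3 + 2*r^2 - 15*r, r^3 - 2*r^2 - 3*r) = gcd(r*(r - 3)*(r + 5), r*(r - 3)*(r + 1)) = r^2 - 3*r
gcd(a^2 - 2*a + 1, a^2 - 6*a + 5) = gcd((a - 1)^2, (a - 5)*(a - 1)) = a - 1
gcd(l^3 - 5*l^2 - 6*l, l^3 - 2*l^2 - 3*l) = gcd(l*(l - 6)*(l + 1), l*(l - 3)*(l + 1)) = l^2 + l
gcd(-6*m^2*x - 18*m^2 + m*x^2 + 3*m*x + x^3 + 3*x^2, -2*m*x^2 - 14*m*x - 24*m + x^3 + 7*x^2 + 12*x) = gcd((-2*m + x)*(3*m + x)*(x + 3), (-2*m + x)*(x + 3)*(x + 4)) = -2*m*x - 6*m + x^2 + 3*x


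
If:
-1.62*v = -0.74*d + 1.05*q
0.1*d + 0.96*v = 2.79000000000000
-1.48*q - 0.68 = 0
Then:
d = 4.65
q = -0.46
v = 2.42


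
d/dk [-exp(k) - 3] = -exp(k)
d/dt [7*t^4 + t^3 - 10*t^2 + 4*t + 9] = 28*t^3 + 3*t^2 - 20*t + 4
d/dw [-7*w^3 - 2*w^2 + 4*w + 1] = -21*w^2 - 4*w + 4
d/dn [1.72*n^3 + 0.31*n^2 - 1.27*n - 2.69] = 5.16*n^2 + 0.62*n - 1.27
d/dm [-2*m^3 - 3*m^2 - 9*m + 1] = -6*m^2 - 6*m - 9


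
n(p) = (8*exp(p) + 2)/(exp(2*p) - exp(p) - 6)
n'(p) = (8*exp(p) + 2)*(-2*exp(2*p) + exp(p))/(exp(2*p) - exp(p) - 6)^2 + 8*exp(p)/(exp(2*p) - exp(p) - 6)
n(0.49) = -3.03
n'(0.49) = -4.88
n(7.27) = 0.01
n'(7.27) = -0.01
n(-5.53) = -0.34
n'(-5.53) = -0.01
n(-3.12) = -0.39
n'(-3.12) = -0.06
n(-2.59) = -0.43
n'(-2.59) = -0.09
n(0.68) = -4.36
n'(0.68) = -10.10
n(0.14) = -1.92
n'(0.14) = -2.07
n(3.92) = 0.16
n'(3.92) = -0.17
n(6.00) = 0.02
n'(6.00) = -0.02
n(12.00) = 0.00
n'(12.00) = 0.00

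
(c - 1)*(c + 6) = c^2 + 5*c - 6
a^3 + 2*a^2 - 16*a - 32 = (a - 4)*(a + 2)*(a + 4)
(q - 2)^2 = q^2 - 4*q + 4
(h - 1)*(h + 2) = h^2 + h - 2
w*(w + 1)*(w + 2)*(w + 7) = w^4 + 10*w^3 + 23*w^2 + 14*w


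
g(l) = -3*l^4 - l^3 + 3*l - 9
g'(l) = -12*l^3 - 3*l^2 + 3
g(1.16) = -12.51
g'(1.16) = -19.77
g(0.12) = -8.64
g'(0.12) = 2.94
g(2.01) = -60.06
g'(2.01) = -106.57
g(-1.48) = -24.59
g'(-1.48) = 35.33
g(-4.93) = -1676.15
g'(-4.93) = 1367.96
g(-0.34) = -10.02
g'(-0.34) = 3.12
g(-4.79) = -1492.76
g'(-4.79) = 1252.99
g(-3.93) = -675.73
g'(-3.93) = 685.05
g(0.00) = -9.00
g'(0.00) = 3.00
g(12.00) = -63909.00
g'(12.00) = -21165.00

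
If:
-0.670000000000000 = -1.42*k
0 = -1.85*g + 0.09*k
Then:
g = 0.02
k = 0.47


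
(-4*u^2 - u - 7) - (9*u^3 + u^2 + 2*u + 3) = -9*u^3 - 5*u^2 - 3*u - 10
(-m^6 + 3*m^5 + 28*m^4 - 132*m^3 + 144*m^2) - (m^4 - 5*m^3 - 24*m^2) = -m^6 + 3*m^5 + 27*m^4 - 127*m^3 + 168*m^2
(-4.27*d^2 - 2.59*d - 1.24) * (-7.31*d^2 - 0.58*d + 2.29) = 31.2137*d^4 + 21.4095*d^3 + 0.7883*d^2 - 5.2119*d - 2.8396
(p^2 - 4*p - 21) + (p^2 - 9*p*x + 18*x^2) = 2*p^2 - 9*p*x - 4*p + 18*x^2 - 21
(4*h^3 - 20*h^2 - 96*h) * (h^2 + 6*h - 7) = 4*h^5 + 4*h^4 - 244*h^3 - 436*h^2 + 672*h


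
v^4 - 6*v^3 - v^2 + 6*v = v*(v - 6)*(v - 1)*(v + 1)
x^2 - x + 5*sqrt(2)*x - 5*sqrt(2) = (x - 1)*(x + 5*sqrt(2))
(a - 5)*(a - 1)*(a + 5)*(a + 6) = a^4 + 5*a^3 - 31*a^2 - 125*a + 150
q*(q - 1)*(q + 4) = q^3 + 3*q^2 - 4*q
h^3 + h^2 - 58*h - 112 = (h - 8)*(h + 2)*(h + 7)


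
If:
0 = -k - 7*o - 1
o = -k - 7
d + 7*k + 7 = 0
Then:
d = 49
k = -8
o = 1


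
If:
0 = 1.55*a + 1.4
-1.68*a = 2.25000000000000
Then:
No Solution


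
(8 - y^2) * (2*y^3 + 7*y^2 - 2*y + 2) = -2*y^5 - 7*y^4 + 18*y^3 + 54*y^2 - 16*y + 16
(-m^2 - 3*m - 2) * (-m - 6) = m^3 + 9*m^2 + 20*m + 12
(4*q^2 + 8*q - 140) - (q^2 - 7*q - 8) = 3*q^2 + 15*q - 132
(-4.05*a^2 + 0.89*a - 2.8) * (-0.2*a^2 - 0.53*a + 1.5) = 0.81*a^4 + 1.9685*a^3 - 5.9867*a^2 + 2.819*a - 4.2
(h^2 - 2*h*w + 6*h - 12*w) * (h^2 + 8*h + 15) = h^4 - 2*h^3*w + 14*h^3 - 28*h^2*w + 63*h^2 - 126*h*w + 90*h - 180*w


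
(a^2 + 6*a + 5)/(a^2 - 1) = (a + 5)/(a - 1)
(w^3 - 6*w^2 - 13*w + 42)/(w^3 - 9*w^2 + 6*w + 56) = (w^2 + w - 6)/(w^2 - 2*w - 8)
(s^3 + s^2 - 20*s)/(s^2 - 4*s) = s + 5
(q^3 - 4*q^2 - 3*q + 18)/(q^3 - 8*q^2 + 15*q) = (q^2 - q - 6)/(q*(q - 5))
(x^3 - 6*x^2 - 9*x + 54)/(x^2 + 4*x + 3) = (x^2 - 9*x + 18)/(x + 1)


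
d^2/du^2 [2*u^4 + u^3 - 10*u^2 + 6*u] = 24*u^2 + 6*u - 20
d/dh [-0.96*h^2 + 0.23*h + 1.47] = 0.23 - 1.92*h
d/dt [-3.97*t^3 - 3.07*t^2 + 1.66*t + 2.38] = -11.91*t^2 - 6.14*t + 1.66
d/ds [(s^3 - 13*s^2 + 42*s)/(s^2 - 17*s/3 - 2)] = 3*(3*s^2 + 2*s - 7)/(9*s^2 + 6*s + 1)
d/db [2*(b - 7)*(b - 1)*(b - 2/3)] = 6*b^2 - 104*b/3 + 74/3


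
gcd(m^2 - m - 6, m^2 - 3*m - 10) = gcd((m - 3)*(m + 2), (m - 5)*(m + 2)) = m + 2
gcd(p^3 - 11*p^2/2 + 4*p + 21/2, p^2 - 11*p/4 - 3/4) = p - 3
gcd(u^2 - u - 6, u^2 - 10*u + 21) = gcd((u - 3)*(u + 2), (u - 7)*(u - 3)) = u - 3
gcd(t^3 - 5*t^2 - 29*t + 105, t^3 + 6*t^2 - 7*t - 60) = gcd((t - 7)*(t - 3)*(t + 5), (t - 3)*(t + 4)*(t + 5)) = t^2 + 2*t - 15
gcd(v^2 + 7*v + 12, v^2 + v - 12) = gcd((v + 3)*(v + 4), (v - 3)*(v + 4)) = v + 4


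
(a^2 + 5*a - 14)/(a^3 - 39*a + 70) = 1/(a - 5)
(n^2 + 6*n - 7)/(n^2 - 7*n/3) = 3*(n^2 + 6*n - 7)/(n*(3*n - 7))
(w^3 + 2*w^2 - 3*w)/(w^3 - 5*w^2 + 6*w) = (w^2 + 2*w - 3)/(w^2 - 5*w + 6)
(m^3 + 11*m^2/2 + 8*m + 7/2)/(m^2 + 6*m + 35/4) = 2*(m^2 + 2*m + 1)/(2*m + 5)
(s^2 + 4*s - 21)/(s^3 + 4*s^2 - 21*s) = 1/s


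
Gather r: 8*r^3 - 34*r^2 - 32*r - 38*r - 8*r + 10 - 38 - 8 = 8*r^3 - 34*r^2 - 78*r - 36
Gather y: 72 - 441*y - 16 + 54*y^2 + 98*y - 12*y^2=42*y^2 - 343*y + 56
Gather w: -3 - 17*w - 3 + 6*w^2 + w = 6*w^2 - 16*w - 6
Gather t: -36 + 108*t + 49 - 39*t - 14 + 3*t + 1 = 72*t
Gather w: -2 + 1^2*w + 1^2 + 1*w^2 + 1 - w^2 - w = 0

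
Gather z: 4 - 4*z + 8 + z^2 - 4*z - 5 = z^2 - 8*z + 7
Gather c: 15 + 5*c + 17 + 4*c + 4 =9*c + 36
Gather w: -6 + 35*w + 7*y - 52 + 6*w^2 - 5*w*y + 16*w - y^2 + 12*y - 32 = 6*w^2 + w*(51 - 5*y) - y^2 + 19*y - 90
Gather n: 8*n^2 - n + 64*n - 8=8*n^2 + 63*n - 8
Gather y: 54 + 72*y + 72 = 72*y + 126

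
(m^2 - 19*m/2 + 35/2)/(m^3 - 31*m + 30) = (2*m^2 - 19*m + 35)/(2*(m^3 - 31*m + 30))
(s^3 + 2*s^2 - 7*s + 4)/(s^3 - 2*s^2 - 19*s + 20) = (s - 1)/(s - 5)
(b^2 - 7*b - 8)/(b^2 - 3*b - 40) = (b + 1)/(b + 5)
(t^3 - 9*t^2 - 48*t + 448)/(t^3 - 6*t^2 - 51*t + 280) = (t - 8)/(t - 5)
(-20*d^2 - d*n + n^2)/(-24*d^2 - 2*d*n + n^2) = (5*d - n)/(6*d - n)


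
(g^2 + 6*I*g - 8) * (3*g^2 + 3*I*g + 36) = 3*g^4 + 21*I*g^3 - 6*g^2 + 192*I*g - 288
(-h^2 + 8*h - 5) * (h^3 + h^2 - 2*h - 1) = -h^5 + 7*h^4 + 5*h^3 - 20*h^2 + 2*h + 5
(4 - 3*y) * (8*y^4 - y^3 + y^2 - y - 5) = -24*y^5 + 35*y^4 - 7*y^3 + 7*y^2 + 11*y - 20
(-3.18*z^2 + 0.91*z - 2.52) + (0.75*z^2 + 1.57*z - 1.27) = -2.43*z^2 + 2.48*z - 3.79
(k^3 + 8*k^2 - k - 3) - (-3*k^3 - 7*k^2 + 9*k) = 4*k^3 + 15*k^2 - 10*k - 3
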